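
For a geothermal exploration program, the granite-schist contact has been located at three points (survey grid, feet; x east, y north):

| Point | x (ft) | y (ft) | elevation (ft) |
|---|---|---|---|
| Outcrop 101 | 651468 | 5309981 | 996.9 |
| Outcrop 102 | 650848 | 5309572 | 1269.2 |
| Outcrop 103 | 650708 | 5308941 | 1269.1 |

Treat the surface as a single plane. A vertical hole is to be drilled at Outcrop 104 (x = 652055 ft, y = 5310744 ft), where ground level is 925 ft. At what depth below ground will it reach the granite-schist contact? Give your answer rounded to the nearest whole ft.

Two edge vectors: Outcrop 101→Outcrop 102 = (-620, -409, 272.3), Outcrop 101→Outcrop 103 = (-760, -1040, 272.2).
Normal n = (Outcrop 101→Outcrop 102) × (Outcrop 101→Outcrop 103) = (171862.2, -38184, 333960).
So ∂z/∂x = −n_x/n_z = −0.51461912 and ∂z/∂y = −n_y/n_z = 0.11433705.
Intercept c from Outcrop 101: 996.9 + 335257.89 − 607127.54 = −270872.76.
At (652055, 5310744): z_contact = −335560.0 + 607214.8 − 270872.76 = 782.1 ft.
Depth below ground = 925 − 782.1 = 143 ft.

143 ft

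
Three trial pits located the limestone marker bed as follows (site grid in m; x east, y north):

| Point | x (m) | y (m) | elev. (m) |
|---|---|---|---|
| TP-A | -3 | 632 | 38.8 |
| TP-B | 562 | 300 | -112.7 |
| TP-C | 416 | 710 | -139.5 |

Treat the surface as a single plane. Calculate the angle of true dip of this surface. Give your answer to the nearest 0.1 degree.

Let the plane be z = a·x + b·y + c.
TP-B−TP-A: 565a − 332b = −151.5;  TP-C−TP-A: 419a + 78b = −178.3.
Solving gives a = −0.38767, b = −0.20341.
Gradient magnitude |∇z| = √(a² + b²) = √(0.15029 + 0.04138) = 0.43780.
True dip = arctan(0.43780) = 23.6°, dipping toward ENE (azimuth ≈ 062°).

23.6°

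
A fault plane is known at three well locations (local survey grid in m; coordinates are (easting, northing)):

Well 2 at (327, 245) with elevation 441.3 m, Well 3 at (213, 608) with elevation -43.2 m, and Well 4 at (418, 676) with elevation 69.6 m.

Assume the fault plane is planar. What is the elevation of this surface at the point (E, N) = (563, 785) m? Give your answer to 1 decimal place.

85.3 m

Let the plane be z = a·E + b·N + c.
Well 3−Well 2: −114a + 363b = −484.5;  Well 4−Well 2: 91a + 431b = −371.7.
Solving gives a = 0.89930, b = −1.05229.
Then c = 441.3 − a·327 − b·245 = 405.04.
At (563, 785): z = 506.3 − 826.0 + 405.04 = 85.3 m.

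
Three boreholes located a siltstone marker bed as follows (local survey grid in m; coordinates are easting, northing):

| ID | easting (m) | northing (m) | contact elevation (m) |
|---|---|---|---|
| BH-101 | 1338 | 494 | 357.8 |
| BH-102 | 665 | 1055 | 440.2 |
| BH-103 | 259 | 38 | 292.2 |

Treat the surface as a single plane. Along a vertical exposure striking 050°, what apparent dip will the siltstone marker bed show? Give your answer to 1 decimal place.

5.3°

Two edge vectors: BH-101→BH-102 = (-673, 561, 82.4), BH-101→BH-103 = (-1079, -456, -65.6).
Normal n = (BH-101→BH-102) × (BH-101→BH-103) = (772.8, -133058.4, 912207).
So ∂z/∂easting = −n_x/n_z = −0.00085 and ∂z/∂northing = −n_y/n_z = 0.14586.
Unit vector along 050° is (sin 50°, cos 50°) = (0.7660, 0.6428).
Slope in that direction = a·(0.7660) + b·(0.6428) = 0.09311.
Apparent dip = arctan|0.09311| = 5.3° (true dip is 8.3°, so apparent ≤ true as expected).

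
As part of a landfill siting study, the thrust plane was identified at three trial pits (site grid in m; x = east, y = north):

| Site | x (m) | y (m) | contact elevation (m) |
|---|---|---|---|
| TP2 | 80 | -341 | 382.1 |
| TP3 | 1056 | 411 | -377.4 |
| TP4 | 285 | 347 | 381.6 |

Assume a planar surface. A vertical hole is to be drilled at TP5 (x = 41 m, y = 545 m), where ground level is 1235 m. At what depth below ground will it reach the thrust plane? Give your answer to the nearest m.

548 m

Let the plane be z = a·x + b·y + c.
TP3−TP2: 976a + 752b = −759.5;  TP4−TP2: 205a + 688b = −0.5.
Solving gives a = −1.00934, b = 0.30002.
Then c = 382.1 − a·80 − b·-341 = 565.15.
At (41, 545): z_contact = −41.4 + 163.5 + 565.15 = 687.3 m.
Depth below ground = 1235 − 687.3 = 548 m.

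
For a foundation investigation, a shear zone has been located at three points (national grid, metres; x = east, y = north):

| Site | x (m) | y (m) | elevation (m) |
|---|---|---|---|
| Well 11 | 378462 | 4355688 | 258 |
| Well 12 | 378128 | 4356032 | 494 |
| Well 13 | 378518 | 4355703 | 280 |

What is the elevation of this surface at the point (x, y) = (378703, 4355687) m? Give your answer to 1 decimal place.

297.1 m

Two edge vectors: Well 11→Well 12 = (-334, 344, 236), Well 11→Well 13 = (56, 15, 22).
Normal n = (Well 11→Well 12) × (Well 11→Well 13) = (4028, 20564, -24274).
So ∂z/∂x = −n_x/n_z = 0.165938865 and ∂z/∂y = −n_y/n_z = 0.847161572.
Intercept c from Well 11: 258 − 62801.55 − 3689971.49 = −3752515.05.
At (378703, 4355687): z = 62841.5 + 3689970.6 − 3752515.05 = 297.1 m.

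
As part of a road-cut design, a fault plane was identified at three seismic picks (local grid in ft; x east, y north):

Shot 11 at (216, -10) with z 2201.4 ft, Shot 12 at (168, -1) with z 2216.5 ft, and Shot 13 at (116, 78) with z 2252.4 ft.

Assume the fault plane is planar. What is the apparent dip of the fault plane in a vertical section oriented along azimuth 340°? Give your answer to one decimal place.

19.5°

Let the plane be z = a·x + b·y + c.
Shot 12−Shot 11: −48a + 9b = 15.1;  Shot 13−Shot 11: −100a + 88b = 51.
Solving gives a = −0.26167, b = 0.28219.
Unit vector along 340° is (sin 340°, cos 340°) = (-0.3420, 0.9397).
Slope in that direction = a·(-0.3420) + b·(0.9397) = 0.35467.
Apparent dip = arctan|0.35467| = 19.5° (true dip is 21.0°, so apparent ≤ true as expected).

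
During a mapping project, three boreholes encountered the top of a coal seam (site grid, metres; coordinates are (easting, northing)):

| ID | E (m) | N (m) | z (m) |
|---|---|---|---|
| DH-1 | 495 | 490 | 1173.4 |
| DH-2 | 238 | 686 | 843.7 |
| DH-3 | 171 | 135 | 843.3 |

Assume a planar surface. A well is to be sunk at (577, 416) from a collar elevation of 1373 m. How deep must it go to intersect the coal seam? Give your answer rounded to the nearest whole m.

93 m

Let the plane be z = a·E + b·N + c.
DH-2−DH-1: −257a + 196b = −329.7;  DH-3−DH-1: −324a − 355b = −330.1.
Solving gives a = 1.17451, b = −0.14209.
Then c = 1173.4 − a·495 − b·490 = 661.64.
At (577, 416): z_contact = 677.7 − 59.1 + 661.64 = 1280.2 m.
Depth below ground = 1373 − 1280.2 = 93 m.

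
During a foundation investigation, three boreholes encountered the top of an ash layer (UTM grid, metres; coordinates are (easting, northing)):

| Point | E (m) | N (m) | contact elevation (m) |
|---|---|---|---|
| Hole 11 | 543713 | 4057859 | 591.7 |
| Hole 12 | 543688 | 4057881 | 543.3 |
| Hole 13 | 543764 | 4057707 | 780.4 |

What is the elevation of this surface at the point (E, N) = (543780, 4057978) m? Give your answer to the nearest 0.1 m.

Let the plane be z = a·E + b·N + c.
Hole 12−Hole 11: −25a + 22b = −48.4;  Hole 13−Hole 11: 51a − 152b = 188.7.
Solving gives a = 1.196938013, b = −0.839843167.
Then c = 591.7 − a·543713 − b·4057859 = 2757766.09.
At (543780, 4057978): z = 650871.0 − 3408065.1 + 2757766.09 = 572.0 m.

572.0 m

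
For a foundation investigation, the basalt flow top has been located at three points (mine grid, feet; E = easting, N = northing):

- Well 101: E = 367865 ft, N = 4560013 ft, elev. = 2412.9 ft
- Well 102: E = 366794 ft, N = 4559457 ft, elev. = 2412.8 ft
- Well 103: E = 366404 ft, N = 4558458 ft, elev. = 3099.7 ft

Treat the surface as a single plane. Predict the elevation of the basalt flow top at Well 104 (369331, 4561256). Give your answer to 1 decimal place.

1997.4 ft

Let the plane be z = a·E + b·N + c.
Well 102−Well 101: −1071a − 556b = −0.1;  Well 103−Well 101: −1461a − 1555b = 686.8.
Solving gives a = 0.447803570, b = −0.862405798.
Then c = 2412.9 − a·367865 − b·4560013 = 3770263.29.
At (369331, 4561256): z = 165387.7 − 3933653.6 + 3770263.29 = 1997.4 ft.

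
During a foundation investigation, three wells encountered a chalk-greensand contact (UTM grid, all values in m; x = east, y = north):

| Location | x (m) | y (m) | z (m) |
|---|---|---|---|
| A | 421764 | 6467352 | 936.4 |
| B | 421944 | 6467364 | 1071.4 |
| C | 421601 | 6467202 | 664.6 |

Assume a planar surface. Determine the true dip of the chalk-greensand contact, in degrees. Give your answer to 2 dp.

Let the plane be z = a·x + b·y + c.
B−A: 180a + 12b = 135;  C−A: −163a − 150b = −271.8.
Solving gives a = 0.67834, b = 1.07487.
Gradient magnitude |∇z| = √(a² + b²) = √(0.46015 + 1.15534) = 1.27102.
True dip = arctan(1.27102) = 51.81°, dipping toward SSW (azimuth ≈ 212°).

51.81°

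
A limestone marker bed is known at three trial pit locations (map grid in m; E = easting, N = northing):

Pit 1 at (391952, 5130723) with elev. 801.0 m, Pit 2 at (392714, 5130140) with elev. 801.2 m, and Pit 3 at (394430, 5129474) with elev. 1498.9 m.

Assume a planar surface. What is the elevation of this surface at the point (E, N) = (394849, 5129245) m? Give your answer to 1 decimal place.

Let the plane be z = a·E + b·N + c.
Pit 2−Pit 1: 762a − 583b = 0.2;  Pit 3−Pit 1: 2478a − 1249b = 697.9.
Solving gives a = 0.824906073, b = 1.077836068.
Then c = 801 − a·391952 − b·5130723 = −5852600.89.
At (394849, 5129245): z = 325713.3 + 5528485.3 − 5852600.89 = 1597.7 m.

1597.7 m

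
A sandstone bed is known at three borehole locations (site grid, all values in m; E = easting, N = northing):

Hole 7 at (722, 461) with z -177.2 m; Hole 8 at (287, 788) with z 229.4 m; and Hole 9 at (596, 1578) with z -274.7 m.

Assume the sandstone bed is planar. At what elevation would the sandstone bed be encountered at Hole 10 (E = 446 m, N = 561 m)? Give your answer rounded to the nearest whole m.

Let the plane be z = a·E + b·N + c.
Hole 8−Hole 7: −435a + 327b = 406.6;  Hole 9−Hole 7: −126a + 1117b = −97.5.
Solving gives a = −1.09301, b = −0.21058.
Then c = -177.2 − a·722 − b·461 = 709.03.
At (446, 561): z = −487.5 − 118.1 + 709.03 = 103.4 m.

103 m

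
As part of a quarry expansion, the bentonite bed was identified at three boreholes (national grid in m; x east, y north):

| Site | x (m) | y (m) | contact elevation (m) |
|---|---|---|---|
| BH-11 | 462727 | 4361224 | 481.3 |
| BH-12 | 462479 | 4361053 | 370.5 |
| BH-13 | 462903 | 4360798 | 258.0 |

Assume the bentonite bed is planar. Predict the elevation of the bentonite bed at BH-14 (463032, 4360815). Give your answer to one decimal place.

275.9 m

Let the plane be z = a·x + b·y + c.
BH-12−BH-11: −248a − 171b = −110.8;  BH-13−BH-11: 176a − 426b = −223.3.
Solving gives a = 0.066422825, b = 0.551620698.
Then c = 481.3 − a·462727 − b·4361224 = −2435995.76.
At (463032, 4360815): z = 30755.9 + 2405515.8 − 2435995.76 = 275.9 m.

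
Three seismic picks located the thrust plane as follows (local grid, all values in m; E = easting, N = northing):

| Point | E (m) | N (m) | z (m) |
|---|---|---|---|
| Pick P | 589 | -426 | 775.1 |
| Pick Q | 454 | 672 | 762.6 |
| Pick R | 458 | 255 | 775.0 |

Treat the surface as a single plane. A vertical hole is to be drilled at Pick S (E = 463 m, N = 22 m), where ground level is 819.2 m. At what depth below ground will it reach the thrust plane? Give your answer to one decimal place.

Let the plane be z = a·E + b·N + c.
Pick Q−Pick P: −135a + 1098b = −12.5;  Pick R−Pick P: −131a + 681b = −0.1.
Solving gives a = −0.16189, b = −0.03129.
Then c = 775.1 − a·589 − b·-426 = 857.13.
At (463, 22): z_contact = −74.96 − 0.69 + 857.13 = 781.48 m.
Depth below ground = 819.2 − 781.48 = 37.7 m.

37.7 m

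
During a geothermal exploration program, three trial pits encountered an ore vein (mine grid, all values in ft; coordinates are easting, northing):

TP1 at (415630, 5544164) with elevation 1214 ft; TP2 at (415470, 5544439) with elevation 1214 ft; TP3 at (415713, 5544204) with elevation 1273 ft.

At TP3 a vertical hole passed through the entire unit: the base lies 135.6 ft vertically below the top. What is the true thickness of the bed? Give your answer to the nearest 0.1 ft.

Let the plane be z = a·easting + b·northing + c.
TP2−TP1: −160a + 275b = 0;  TP3−TP1: 83a + 40b = 59.
Solving gives a = 0.55518, b = 0.32301.
|∇z| = √(a²+b²) = 0.64231, so dip δ = arctan(0.64231) = 32.71°.
True thickness = vertical thickness × cos δ = 135.6 × cos 32.71° = 114.1 ft.

114.1 ft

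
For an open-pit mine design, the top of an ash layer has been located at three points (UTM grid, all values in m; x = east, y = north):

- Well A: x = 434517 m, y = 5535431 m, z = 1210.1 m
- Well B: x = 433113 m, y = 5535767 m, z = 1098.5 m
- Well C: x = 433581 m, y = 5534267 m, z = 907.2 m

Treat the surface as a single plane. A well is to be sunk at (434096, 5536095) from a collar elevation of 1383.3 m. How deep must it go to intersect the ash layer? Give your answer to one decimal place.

Let the plane be z = a·x + b·y + c.
Well B−Well A: −1404a + 336b = −111.6;  Well C−Well A: −936a − 1164b = −302.9.
Solving gives a = 0.118884702, b = 0.164625360.
Then c = 1210.1 − a·434517 − b·5535431 = −961719.65.
At (434096, 5536095): z_contact = 51607.37 + 911381.63 − 961719.65 = 1269.36 m.
Depth below ground = 1383.3 − 1269.36 = 113.9 m.

113.9 m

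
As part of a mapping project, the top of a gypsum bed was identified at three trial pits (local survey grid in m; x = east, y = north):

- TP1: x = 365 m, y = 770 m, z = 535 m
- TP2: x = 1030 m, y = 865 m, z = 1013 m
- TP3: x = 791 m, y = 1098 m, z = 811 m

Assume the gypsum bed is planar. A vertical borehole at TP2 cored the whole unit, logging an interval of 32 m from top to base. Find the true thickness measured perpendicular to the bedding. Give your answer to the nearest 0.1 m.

Let the plane be z = a·x + b·y + c.
TP2−TP1: 665a + 95b = 478;  TP3−TP1: 426a + 328b = 276.
Solving gives a = 0.73495, b = −0.11308.
|∇z| = √(a²+b²) = 0.74360, so dip δ = arctan(0.74360) = 36.63°.
True thickness = vertical thickness × cos δ = 32 × cos 36.63° = 25.7 m.

25.7 m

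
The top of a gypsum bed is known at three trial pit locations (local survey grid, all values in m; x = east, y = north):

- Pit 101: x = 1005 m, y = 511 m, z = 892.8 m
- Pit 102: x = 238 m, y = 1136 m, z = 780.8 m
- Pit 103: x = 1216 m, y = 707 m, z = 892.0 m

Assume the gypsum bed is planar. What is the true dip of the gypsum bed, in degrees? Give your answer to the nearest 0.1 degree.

Two edge vectors: Pit 101→Pit 102 = (-767, 625, -112), Pit 101→Pit 103 = (211, 196, -0.8).
Normal n = (Pit 101→Pit 102) × (Pit 101→Pit 103) = (21452, -24245.6, -282207).
So ∂z/∂x = −n_x/n_z = 0.07602 and ∂z/∂y = −n_y/n_z = −0.08591.
Gradient magnitude |∇z| = √(a² + b²) = √(0.00578 + 0.00738) = 0.11472.
True dip = arctan(0.11472) = 6.5°, dipping toward NW (azimuth ≈ 318°).

6.5°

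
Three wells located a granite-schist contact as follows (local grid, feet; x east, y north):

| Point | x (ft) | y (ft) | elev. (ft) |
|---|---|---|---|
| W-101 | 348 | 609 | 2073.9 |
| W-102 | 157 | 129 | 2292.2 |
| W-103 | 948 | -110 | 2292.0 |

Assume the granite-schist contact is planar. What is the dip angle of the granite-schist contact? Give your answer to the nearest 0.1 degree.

Let the plane be z = a·x + b·y + c.
W-102−W-101: −191a − 480b = 218.3;  W-103−W-101: 600a − 719b = 218.1.
Solving gives a = −0.12289, b = −0.40589.
Gradient magnitude |∇z| = √(a² + b²) = √(0.01510 + 0.16475) = 0.42409.
True dip = arctan(0.42409) = 23.0°, dipping toward NNE (azimuth ≈ 017°).

23.0°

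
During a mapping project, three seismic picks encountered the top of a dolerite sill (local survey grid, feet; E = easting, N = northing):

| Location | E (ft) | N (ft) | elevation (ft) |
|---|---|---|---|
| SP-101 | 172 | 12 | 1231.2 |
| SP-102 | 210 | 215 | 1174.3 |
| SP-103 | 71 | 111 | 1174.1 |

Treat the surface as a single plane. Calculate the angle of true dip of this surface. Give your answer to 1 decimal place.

22.2°

Let the plane be z = a·E + b·N + c.
SP-102−SP-101: 38a + 203b = −56.9;  SP-103−SP-101: −101a + 99b = −57.1.
Solving gives a = 0.24555, b = −0.32626.
Gradient magnitude |∇z| = √(a² + b²) = √(0.06029 + 0.10645) = 0.40834.
True dip = arctan(0.40834) = 22.2°, dipping toward NW (azimuth ≈ 323°).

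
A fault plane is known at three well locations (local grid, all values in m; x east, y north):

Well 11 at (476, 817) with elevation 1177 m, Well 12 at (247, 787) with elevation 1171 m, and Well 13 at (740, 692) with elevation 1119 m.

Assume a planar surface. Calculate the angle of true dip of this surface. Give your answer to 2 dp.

Let the plane be z = a·x + b·y + c.
Well 12−Well 11: −229a − 30b = −6;  Well 13−Well 11: 264a − 125b = −58.
Solving gives a = −0.02709, b = 0.40679.
Gradient magnitude |∇z| = √(a² + b²) = √(0.00073 + 0.16547) = 0.40769.
True dip = arctan(0.40769) = 22.18°, dipping toward S (azimuth ≈ 176°).

22.18°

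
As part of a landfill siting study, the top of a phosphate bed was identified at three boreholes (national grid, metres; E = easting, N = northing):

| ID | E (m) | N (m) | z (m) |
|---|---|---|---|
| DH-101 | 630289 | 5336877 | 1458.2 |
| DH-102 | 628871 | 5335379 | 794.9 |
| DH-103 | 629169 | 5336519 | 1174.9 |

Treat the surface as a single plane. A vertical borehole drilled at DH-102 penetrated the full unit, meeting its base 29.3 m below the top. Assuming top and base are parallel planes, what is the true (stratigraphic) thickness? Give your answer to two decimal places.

27.80 m

Let the plane be z = a·E + b·N + c.
DH-102−DH-101: −1418a − 1498b = −663.3;  DH-103−DH-101: −1120a − 358b = −283.3.
Solving gives a = 0.15975, b = 0.29158.
|∇z| = √(a²+b²) = 0.33247, so dip δ = arctan(0.33247) = 18.39°.
True thickness = vertical thickness × cos δ = 29.3 × cos 18.39° = 27.80 m.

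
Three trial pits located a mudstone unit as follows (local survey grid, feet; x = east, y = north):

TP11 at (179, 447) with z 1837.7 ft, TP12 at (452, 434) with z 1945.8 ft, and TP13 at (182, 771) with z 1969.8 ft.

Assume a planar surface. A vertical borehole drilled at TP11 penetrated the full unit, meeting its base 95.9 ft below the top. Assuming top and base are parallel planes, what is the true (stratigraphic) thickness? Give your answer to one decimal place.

83.0 ft

Let the plane be z = a·x + b·y + c.
TP12−TP11: 273a − 13b = 108.1;  TP13−TP11: 3a + 324b = 132.1.
Solving gives a = 0.41520, b = 0.40387.
|∇z| = √(a²+b²) = 0.57923, so dip δ = arctan(0.57923) = 30.08°.
True thickness = vertical thickness × cos δ = 95.9 × cos 30.08° = 83.0 ft.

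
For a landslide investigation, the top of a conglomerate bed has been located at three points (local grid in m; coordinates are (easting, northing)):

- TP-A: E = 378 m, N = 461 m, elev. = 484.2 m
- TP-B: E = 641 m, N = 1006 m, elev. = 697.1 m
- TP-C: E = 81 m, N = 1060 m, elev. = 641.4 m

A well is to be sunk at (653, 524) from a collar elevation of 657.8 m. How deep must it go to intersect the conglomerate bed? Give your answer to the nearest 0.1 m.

Two edge vectors: TP-A→TP-B = (263, 545, 212.9), TP-A→TP-C = (-297, 599, 157.2).
Normal n = (TP-A→TP-B) × (TP-A→TP-C) = (-41853.1, -104574.9, 319402).
So ∂z/∂E = −n_x/n_z = 0.131036 and ∂z/∂N = −n_y/n_z = 0.327408.
Intercept c from TP-A: 484.2 − 49.53 − 150.94 = 283.73.
At (653, 524): z_contact = 85.57 + 171.56 + 283.73 = 540.86 m.
Depth below ground = 657.8 − 540.86 = 116.9 m.

116.9 m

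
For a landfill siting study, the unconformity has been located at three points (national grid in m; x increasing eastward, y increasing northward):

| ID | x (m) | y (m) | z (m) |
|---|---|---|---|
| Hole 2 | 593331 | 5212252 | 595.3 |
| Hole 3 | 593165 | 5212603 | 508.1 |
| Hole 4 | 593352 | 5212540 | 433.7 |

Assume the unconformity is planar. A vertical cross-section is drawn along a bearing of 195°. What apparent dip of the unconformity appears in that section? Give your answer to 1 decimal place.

33.0°

Two edge vectors: Hole 2→Hole 3 = (-166, 351, -87.2), Hole 2→Hole 4 = (21, 288, -161.6).
Normal n = (Hole 2→Hole 3) × (Hole 2→Hole 4) = (-31608, -28656.8, -55179).
So ∂z/∂x = −n_x/n_z = −0.57283 and ∂z/∂y = −n_y/n_z = −0.51934.
Unit vector along 195° is (sin 195°, cos 195°) = (-0.2588, -0.9659).
Slope in that direction = a·(-0.2588) + b·(-0.9659) = 0.64990.
Apparent dip = arctan|0.64990| = 33.0° (true dip is 37.7°, so apparent ≤ true as expected).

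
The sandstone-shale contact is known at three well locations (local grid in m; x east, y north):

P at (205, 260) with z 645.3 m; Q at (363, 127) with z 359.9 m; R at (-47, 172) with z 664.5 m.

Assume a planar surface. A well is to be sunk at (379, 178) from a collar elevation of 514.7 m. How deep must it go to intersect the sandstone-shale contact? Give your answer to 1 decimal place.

90.0 m

Two edge vectors: P→Q = (158, -133, -285.4), P→R = (-252, -88, 19.2).
Normal n = (P→Q) × (P→R) = (-27668.8, 68887.2, -47420).
So ∂z/∂x = −n_x/n_z = −0.58348 and ∂z/∂y = −n_y/n_z = 1.45270.
Intercept c from P: 645.3 + 119.61 − 377.70 = 387.21.
At (379, 178): z_contact = −221.14 + 258.58 + 387.21 = 424.65 m.
Depth below ground = 514.7 − 424.65 = 90.0 m.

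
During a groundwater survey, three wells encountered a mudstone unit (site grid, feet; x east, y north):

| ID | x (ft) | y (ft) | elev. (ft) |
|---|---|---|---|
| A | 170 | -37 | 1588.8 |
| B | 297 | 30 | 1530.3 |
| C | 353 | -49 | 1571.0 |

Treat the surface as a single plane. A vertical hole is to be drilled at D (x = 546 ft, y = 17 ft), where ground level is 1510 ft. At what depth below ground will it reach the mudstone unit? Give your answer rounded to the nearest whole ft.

6 ft

Let the plane be z = a·x + b·y + c.
B−A: 127a + 67b = −58.5;  C−A: 183a − 12b = −17.8.
Solving gives a = −0.13744, b = −0.61262.
Then c = 1588.8 − a·170 − b·-37 = 1589.50.
At (546, 17): z_contact = −75.0 − 10.4 + 1589.50 = 1504.0 ft.
Depth below ground = 1510 − 1504.0 = 6 ft.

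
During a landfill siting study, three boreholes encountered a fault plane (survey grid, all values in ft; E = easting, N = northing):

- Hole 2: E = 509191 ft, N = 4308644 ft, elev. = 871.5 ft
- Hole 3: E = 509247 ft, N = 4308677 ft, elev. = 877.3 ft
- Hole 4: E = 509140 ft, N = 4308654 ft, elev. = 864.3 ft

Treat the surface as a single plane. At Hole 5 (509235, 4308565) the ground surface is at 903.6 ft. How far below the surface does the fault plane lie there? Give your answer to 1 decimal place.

Two edge vectors: Hole 2→Hole 3 = (56, 33, 5.8), Hole 2→Hole 4 = (-51, 10, -7.2).
Normal n = (Hole 2→Hole 3) × (Hole 2→Hole 4) = (-295.6, 107.4, 2243).
So ∂z/∂E = −n_x/n_z = 0.131787784 and ∂z/∂N = −n_y/n_z = −0.047882300.
Intercept c from Hole 2: 871.5 − 67105.15 + 206307.79 = 140074.13.
At (509235, 4308565): z_contact = 67110.95 − 206304.00 + 140074.13 = 881.08 ft.
Depth below ground = 903.6 − 881.08 = 22.5 ft.

22.5 ft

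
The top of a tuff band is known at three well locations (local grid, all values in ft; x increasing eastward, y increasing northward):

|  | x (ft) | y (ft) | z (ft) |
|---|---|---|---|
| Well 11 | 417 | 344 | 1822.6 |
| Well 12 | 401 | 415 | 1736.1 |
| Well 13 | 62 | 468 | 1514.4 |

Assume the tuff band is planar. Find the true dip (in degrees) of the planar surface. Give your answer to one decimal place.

50.4°

Let the plane be z = a·x + b·y + c.
Well 12−Well 11: −16a + 71b = −86.5;  Well 13−Well 11: −355a + 124b = −308.2.
Solving gives a = 0.48044, b = −1.11004.
Gradient magnitude |∇z| = √(a² + b²) = √(0.23082 + 1.23219) = 1.20955.
True dip = arctan(1.20955) = 50.4°, dipping toward NNW (azimuth ≈ 337°).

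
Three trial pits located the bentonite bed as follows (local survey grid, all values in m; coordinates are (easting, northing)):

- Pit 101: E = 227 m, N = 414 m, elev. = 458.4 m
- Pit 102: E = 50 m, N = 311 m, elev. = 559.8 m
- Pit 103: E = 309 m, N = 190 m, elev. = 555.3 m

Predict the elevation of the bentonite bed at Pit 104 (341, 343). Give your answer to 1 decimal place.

465.8 m

Let the plane be z = a·E + b·N + c.
Pit 102−Pit 101: −177a − 103b = 101.4;  Pit 103−Pit 101: 82a − 224b = 96.9.
Solving gives a = −0.26475, b = −0.52951.
Then c = 458.4 − a·227 − b·414 = 737.71.
At (341, 343): z = −90.3 − 181.6 + 737.71 = 465.8 m.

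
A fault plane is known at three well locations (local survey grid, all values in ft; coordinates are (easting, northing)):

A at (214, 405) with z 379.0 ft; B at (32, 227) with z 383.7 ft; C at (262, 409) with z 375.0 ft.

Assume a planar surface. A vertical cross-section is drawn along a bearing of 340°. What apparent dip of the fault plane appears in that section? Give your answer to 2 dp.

5.18°

Let the plane be z = a·E + b·N + c.
B−A: −182a − 178b = 4.7;  C−A: 48a + 4b = −4.
Solving gives a = −0.08869, b = 0.06428.
Unit vector along 340° is (sin 340°, cos 340°) = (-0.3420, 0.9397).
Slope in that direction = a·(-0.3420) + b·(0.9397) = 0.09074.
Apparent dip = arctan|0.09074| = 5.18° (true dip is 6.3°, so apparent ≤ true as expected).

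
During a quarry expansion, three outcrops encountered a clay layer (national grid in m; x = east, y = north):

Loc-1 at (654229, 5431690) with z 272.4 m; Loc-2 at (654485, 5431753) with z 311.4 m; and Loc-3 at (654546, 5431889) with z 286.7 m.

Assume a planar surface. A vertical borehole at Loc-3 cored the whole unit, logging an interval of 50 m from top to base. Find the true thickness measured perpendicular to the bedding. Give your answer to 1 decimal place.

Let the plane be z = a·x + b·y + c.
Loc-2−Loc-1: 256a + 63b = 39;  Loc-3−Loc-1: 317a + 199b = 14.3.
Solving gives a = 0.22149, b = −0.28096.
|∇z| = √(a²+b²) = 0.35776, so dip δ = arctan(0.35776) = 19.69°.
True thickness = vertical thickness × cos δ = 50 × cos 19.69° = 47.1 m.

47.1 m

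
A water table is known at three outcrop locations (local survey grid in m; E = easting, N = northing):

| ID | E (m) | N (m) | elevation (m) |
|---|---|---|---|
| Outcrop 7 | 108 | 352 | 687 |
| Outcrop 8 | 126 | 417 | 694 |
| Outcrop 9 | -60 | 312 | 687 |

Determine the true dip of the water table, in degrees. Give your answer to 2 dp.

6.76°

Let the plane be z = a·E + b·N + c.
Outcrop 8−Outcrop 7: 18a + 65b = 7;  Outcrop 9−Outcrop 7: −168a − 40b = 0.
Solving gives a = −0.02745, b = 0.11529.
Gradient magnitude |∇z| = √(a² + b²) = √(0.00075 + 0.01329) = 0.11852.
True dip = arctan(0.11852) = 6.76°, dipping toward SSE (azimuth ≈ 167°).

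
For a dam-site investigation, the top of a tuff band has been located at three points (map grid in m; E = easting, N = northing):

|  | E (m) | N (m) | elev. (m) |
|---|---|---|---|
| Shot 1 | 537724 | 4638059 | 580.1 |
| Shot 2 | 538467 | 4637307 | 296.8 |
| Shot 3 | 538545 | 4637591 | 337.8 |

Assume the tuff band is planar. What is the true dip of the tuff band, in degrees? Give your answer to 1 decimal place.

15.0°

Let the plane be z = a·E + b·N + c.
Shot 2−Shot 1: 743a − 752b = −283.3;  Shot 3−Shot 1: 821a − 468b = −242.3.
Solving gives a = −0.18402, b = 0.19491.
Gradient magnitude |∇z| = √(a² + b²) = √(0.03386 + 0.03799) = 0.26806.
True dip = arctan(0.26806) = 15.0°, dipping toward SE (azimuth ≈ 137°).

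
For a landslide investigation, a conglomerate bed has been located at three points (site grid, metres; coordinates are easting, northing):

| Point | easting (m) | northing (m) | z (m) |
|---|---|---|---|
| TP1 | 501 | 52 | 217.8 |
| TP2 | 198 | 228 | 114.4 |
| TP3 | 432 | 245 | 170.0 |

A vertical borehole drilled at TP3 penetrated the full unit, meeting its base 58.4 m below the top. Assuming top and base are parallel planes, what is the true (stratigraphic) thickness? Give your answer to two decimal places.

Let the plane be z = a·easting + b·northing + c.
TP2−TP1: −303a + 176b = −103.4;  TP3−TP1: −69a + 193b = −47.8.
Solving gives a = 0.24913, b = −0.15860.
|∇z| = √(a²+b²) = 0.29533, so dip δ = arctan(0.29533) = 16.45°.
True thickness = vertical thickness × cos δ = 58.4 × cos 16.45° = 56.01 m.

56.01 m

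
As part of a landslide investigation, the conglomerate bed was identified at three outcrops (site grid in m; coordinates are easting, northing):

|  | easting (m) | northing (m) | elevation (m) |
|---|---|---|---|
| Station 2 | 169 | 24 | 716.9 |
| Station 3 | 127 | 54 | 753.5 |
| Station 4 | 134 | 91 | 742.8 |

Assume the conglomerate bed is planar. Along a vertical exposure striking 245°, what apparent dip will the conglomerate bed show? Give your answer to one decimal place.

42.2°

Let the plane be z = a·easting + b·northing + c.
Station 3−Station 2: −42a + 30b = 36.6;  Station 4−Station 2: −35a + 67b = 25.9.
Solving gives a = −0.94966, b = −0.10952.
Unit vector along 245° is (sin 245°, cos 245°) = (-0.9063, -0.4226).
Slope in that direction = a·(-0.9063) + b·(-0.4226) = 0.90697.
Apparent dip = arctan|0.90697| = 42.2° (true dip is 43.7°, so apparent ≤ true as expected).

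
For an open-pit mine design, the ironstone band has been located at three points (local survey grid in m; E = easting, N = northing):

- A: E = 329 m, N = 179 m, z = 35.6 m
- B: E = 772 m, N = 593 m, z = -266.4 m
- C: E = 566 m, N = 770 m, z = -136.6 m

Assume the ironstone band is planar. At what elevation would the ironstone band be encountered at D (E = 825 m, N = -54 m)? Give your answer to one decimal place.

-282.5 m

Let the plane be z = a·E + b·N + c.
B−A: 443a + 414b = −302;  C−A: 237a + 591b = −172.2.
Solving gives a = −0.65482, b = −0.02878.
Then c = 35.6 − a·329 − b·179 = 256.19.
At (825, -54): z = −540.2 + 1.6 + 256.19 = -282.5 m.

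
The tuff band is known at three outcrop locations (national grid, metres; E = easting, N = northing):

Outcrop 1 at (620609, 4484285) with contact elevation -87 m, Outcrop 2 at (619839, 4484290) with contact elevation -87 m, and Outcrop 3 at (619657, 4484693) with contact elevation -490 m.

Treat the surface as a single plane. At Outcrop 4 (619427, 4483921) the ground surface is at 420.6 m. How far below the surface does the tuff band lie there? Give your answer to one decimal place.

134.8 m

Let the plane be z = a·E + b·N + c.
Outcrop 2−Outcrop 1: −770a + 5b = 0;  Outcrop 3−Outcrop 1: −952a + 408b = −403.
Solving gives a = −0.006512605, b = −1.002941176.
Then c = -87 − a·620609 − b·4484285 = 4501428.85.
At (619427, 4483921): z_contact = −4034.08 − 4497109.00 + 4501428.85 = 285.77 m.
Depth below ground = 420.6 − 285.77 = 134.8 m.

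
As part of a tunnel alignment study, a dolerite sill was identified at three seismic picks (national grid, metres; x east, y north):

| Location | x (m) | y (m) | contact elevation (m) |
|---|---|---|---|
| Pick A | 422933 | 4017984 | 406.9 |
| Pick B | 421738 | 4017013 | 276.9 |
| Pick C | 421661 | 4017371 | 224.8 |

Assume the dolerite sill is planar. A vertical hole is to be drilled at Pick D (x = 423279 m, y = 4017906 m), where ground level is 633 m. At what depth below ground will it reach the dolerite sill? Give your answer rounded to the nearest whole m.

151 m

Let the plane be z = a·x + b·y + c.
Pick B−Pick A: −1195a − 971b = −130;  Pick C−Pick A: −1272a − 613b = −182.1.
Solving gives a = 0.19326213, b = −0.10396317.
Then c = 406.9 − a·422933 − b·4017984 = 336392.34.
At (423279, 4017906): z_contact = 81803.8 − 417714.3 + 336392.34 = 481.9 m.
Depth below ground = 633 − 481.9 = 151 m.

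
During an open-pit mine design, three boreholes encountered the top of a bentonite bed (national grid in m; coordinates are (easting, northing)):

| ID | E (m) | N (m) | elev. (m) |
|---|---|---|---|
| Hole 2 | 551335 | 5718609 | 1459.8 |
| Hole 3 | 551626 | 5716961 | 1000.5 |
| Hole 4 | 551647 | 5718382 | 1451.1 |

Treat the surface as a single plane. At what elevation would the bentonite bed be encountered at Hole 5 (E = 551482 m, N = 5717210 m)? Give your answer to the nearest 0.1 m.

Two edge vectors: Hole 2→Hole 3 = (291, -1648, -459.3), Hole 2→Hole 4 = (312, -227, -8.7).
Normal n = (Hole 2→Hole 3) × (Hole 2→Hole 4) = (-89923.5, -140769.9, 448119).
So ∂z/∂E = −n_x/n_z = 0.200668796 and ∂z/∂N = −n_y/n_z = 0.314135085.
Intercept c from Hole 2: 1459.8 − 110635.73 − 1796415.72 = −1905591.65.
At (551482, 5717210): z = 110665.2 + 1795976.2 − 1905591.65 = 1049.8 m.

1049.8 m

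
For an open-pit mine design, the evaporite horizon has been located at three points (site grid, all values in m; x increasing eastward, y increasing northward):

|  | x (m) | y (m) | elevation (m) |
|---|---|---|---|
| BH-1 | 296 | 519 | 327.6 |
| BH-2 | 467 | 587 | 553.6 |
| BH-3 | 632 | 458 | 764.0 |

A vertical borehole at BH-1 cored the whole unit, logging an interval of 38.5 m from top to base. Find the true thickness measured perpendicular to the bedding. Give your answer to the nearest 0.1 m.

Let the plane be z = a·x + b·y + c.
BH-2−BH-1: 171a + 68b = 226;  BH-3−BH-1: 336a − 61b = 436.4.
Solving gives a = 1.30596, b = 0.03941.
|∇z| = √(a²+b²) = 1.30656, so dip δ = arctan(1.30656) = 52.57°.
True thickness = vertical thickness × cos δ = 38.5 × cos 52.57° = 23.4 m.

23.4 m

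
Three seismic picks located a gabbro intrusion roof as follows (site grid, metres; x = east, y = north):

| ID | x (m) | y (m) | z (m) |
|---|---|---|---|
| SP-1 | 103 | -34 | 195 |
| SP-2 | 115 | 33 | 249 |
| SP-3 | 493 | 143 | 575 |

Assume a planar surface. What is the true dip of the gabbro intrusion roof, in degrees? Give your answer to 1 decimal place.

Let the plane be z = a·x + b·y + c.
SP-2−SP-1: 12a + 67b = 54;  SP-3−SP-1: 390a + 177b = 380.
Solving gives a = 0.66242, b = 0.68733.
Gradient magnitude |∇z| = √(a² + b²) = √(0.43880 + 0.47242) = 0.95458.
True dip = arctan(0.95458) = 43.7°, dipping toward SW (azimuth ≈ 224°).

43.7°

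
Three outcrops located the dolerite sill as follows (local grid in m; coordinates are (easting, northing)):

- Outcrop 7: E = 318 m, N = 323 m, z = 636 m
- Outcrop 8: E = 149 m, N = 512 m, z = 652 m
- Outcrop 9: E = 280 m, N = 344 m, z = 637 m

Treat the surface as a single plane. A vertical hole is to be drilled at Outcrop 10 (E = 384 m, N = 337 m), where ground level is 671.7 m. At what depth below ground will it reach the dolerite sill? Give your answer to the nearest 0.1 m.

Two edge vectors: Outcrop 7→Outcrop 8 = (-169, 189, 16), Outcrop 7→Outcrop 9 = (-38, 21, 1).
Normal n = (Outcrop 7→Outcrop 8) × (Outcrop 7→Outcrop 9) = (-147, -439, 3633).
So ∂z/∂E = −n_x/n_z = 0.04046 and ∂z/∂N = −n_y/n_z = 0.12084.
Intercept c from Outcrop 7: 636 − 12.87 − 39.03 = 584.10.
At (384, 337): z_contact = 15.54 + 40.72 + 584.10 = 640.36 m.
Depth below ground = 671.7 − 640.36 = 31.3 m.

31.3 m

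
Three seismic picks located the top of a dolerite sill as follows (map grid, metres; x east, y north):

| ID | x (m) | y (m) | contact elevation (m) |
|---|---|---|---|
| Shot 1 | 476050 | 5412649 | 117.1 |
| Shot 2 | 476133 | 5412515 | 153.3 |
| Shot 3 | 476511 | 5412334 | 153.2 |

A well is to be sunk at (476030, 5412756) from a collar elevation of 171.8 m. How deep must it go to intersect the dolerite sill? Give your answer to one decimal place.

92.1 m

Let the plane be z = a·x + b·y + c.
Shot 2−Shot 1: 83a − 134b = 36.2;  Shot 3−Shot 1: 461a − 315b = 36.1.
Solving gives a = −0.184276853, b = −0.384290887.
Then c = 117.1 − a·476050 − b·5412649 = 2167873.78.
At (476030, 5412756): z_contact = −87721.31 − 2080072.80 + 2167873.78 = 79.67 m.
Depth below ground = 171.8 − 79.67 = 92.1 m.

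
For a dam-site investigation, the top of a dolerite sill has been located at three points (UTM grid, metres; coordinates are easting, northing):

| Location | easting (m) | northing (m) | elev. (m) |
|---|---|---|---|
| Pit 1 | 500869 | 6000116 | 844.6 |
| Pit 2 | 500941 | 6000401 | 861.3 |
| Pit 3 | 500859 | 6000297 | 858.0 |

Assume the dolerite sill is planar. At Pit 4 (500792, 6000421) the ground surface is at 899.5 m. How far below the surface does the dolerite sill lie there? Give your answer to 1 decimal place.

Let the plane be z = a·easting + b·northing + c.
Pit 2−Pit 1: 72a + 285b = 16.7;  Pit 3−Pit 1: −10a + 181b = 13.4.
Solving gives a = −0.050138522, b = 0.071263065.
Then c = 844.6 − a·500869 − b·6000116 = −401629.23.
At (500792, 6000421): z_contact = −25108.97 + 427608.39 − 401629.23 = 870.20 m.
Depth below ground = 899.5 − 870.20 = 29.3 m.

29.3 m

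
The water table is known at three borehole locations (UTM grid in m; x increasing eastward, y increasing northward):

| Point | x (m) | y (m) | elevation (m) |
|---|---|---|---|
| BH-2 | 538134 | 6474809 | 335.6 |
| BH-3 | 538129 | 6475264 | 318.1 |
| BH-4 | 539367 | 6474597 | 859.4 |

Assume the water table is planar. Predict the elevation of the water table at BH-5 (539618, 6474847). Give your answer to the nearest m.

Let the plane be z = a·x + b·y + c.
BH-3−BH-2: −5a + 455b = −17.5;  BH-4−BH-2: 1233a − 212b = 523.8.
Solving gives a = 0.41899617, b = −0.03385718.
Then c = 335.6 − a·538134 − b·6474809 = −5921.68.
At (539618, 6474847): z = 226097.9 − 219220.1 − 5921.68 = 956.1 m.

956 m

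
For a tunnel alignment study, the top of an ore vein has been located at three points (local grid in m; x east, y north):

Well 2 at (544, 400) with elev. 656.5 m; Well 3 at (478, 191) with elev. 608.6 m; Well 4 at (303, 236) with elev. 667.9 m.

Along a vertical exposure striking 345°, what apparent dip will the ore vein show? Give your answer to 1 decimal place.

Let the plane be z = a·x + b·y + c.
Well 3−Well 2: −66a − 209b = −47.9;  Well 4−Well 2: −241a − 164b = 11.4.
Solving gives a = −0.25890, b = 0.31094.
Unit vector along 345° is (sin 345°, cos 345°) = (-0.2588, 0.9659).
Slope in that direction = a·(-0.2588) + b·(0.9659) = 0.36736.
Apparent dip = arctan|0.36736| = 20.2° (true dip is 22.0°, so apparent ≤ true as expected).

20.2°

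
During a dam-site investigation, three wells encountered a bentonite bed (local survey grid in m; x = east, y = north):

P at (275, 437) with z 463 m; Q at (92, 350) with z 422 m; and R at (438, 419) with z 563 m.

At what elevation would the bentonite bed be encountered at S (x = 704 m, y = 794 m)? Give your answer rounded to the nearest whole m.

457 m

Two edge vectors: P→Q = (-183, -87, -41), P→R = (163, -18, 100).
Normal n = (P→Q) × (P→R) = (-9438, 11617, 17475).
So ∂z/∂x = −n_x/n_z = 0.54009 and ∂z/∂y = −n_y/n_z = −0.66478.
Intercept c from P: 463 − 148.52 + 290.51 = 604.98.
At (704, 794): z = 380.2 − 527.8 + 604.98 = 457.4 m.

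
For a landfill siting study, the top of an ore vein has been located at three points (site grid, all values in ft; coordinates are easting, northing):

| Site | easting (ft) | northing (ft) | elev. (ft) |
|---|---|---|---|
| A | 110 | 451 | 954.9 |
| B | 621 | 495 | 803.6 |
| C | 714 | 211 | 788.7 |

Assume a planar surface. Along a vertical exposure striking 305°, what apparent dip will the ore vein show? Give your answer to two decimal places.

12.12°

Let the plane be z = a·easting + b·northing + c.
B−A: 511a + 44b = −151.3;  C−A: 604a − 240b = −166.2.
Solving gives a = −0.29236, b = −0.04327.
Unit vector along 305° is (sin 305°, cos 305°) = (-0.8192, 0.5736).
Slope in that direction = a·(-0.8192) + b·(0.5736) = 0.21467.
Apparent dip = arctan|0.21467| = 12.12° (true dip is 16.5°, so apparent ≤ true as expected).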